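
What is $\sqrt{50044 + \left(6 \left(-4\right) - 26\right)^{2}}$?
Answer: $8 \sqrt{821} \approx 229.22$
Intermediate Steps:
$\sqrt{50044 + \left(6 \left(-4\right) - 26\right)^{2}} = \sqrt{50044 + \left(-24 - 26\right)^{2}} = \sqrt{50044 + \left(-50\right)^{2}} = \sqrt{50044 + 2500} = \sqrt{52544} = 8 \sqrt{821}$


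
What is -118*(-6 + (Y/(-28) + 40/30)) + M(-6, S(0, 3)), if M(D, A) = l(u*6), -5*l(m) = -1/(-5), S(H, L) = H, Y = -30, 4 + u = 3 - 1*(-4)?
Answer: 222704/525 ≈ 424.20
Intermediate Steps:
u = 3 (u = -4 + (3 - 1*(-4)) = -4 + (3 + 4) = -4 + 7 = 3)
l(m) = -1/25 (l(m) = -(-1)/(5*(-5)) = -(-1)*(-1)/(5*5) = -⅕*⅕ = -1/25)
M(D, A) = -1/25
-118*(-6 + (Y/(-28) + 40/30)) + M(-6, S(0, 3)) = -118*(-6 + (-30/(-28) + 40/30)) - 1/25 = -118*(-6 + (-30*(-1/28) + 40*(1/30))) - 1/25 = -118*(-6 + (15/14 + 4/3)) - 1/25 = -118*(-6 + 101/42) - 1/25 = -118*(-151/42) - 1/25 = 8909/21 - 1/25 = 222704/525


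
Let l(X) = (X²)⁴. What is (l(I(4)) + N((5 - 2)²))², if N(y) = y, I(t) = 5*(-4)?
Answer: 655360000460800000081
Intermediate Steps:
I(t) = -20
l(X) = X⁸
(l(I(4)) + N((5 - 2)²))² = ((-20)⁸ + (5 - 2)²)² = (25600000000 + 3²)² = (25600000000 + 9)² = 25600000009² = 655360000460800000081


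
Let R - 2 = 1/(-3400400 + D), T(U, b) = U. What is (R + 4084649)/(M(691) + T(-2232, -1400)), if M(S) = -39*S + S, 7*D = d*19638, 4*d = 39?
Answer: -38577616261399/269074710982 ≈ -143.37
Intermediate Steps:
d = 39/4 (d = (1/4)*39 = 39/4 ≈ 9.7500)
D = 382941/14 (D = ((39/4)*19638)/7 = (1/7)*(382941/2) = 382941/14 ≈ 27353.)
R = 94445304/47222659 (R = 2 + 1/(-3400400 + 382941/14) = 2 + 1/(-47222659/14) = 2 - 14/47222659 = 94445304/47222659 ≈ 2.0000)
M(S) = -38*S
(R + 4084649)/(M(691) + T(-2232, -1400)) = (94445304/47222659 + 4084649)/(-38*691 - 2232) = 192888081306995/(47222659*(-26258 - 2232)) = (192888081306995/47222659)/(-28490) = (192888081306995/47222659)*(-1/28490) = -38577616261399/269074710982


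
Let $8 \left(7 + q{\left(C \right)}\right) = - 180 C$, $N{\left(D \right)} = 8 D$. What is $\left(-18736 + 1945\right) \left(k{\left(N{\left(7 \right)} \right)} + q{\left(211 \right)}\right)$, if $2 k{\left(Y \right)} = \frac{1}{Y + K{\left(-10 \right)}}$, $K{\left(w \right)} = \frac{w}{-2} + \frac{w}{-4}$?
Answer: $\frac{20277500031}{254} \approx 7.9833 \cdot 10^{7}$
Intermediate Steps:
$K{\left(w \right)} = - \frac{3 w}{4}$ ($K{\left(w \right)} = w \left(- \frac{1}{2}\right) + w \left(- \frac{1}{4}\right) = - \frac{w}{2} - \frac{w}{4} = - \frac{3 w}{4}$)
$k{\left(Y \right)} = \frac{1}{2 \left(\frac{15}{2} + Y\right)}$ ($k{\left(Y \right)} = \frac{1}{2 \left(Y - - \frac{15}{2}\right)} = \frac{1}{2 \left(Y + \frac{15}{2}\right)} = \frac{1}{2 \left(\frac{15}{2} + Y\right)}$)
$q{\left(C \right)} = -7 - \frac{45 C}{2}$ ($q{\left(C \right)} = -7 + \frac{\left(-180\right) C}{8} = -7 - \frac{45 C}{2}$)
$\left(-18736 + 1945\right) \left(k{\left(N{\left(7 \right)} \right)} + q{\left(211 \right)}\right) = \left(-18736 + 1945\right) \left(\frac{1}{15 + 2 \cdot 8 \cdot 7} - \frac{9509}{2}\right) = - 16791 \left(\frac{1}{15 + 2 \cdot 56} - \frac{9509}{2}\right) = - 16791 \left(\frac{1}{15 + 112} - \frac{9509}{2}\right) = - 16791 \left(\frac{1}{127} - \frac{9509}{2}\right) = \left(-16791\right) \left(- \frac{1207641}{254}\right) = \frac{20277500031}{254}$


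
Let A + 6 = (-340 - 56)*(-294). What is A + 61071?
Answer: 177489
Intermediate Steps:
A = 116418 (A = -6 + (-340 - 56)*(-294) = -6 - 396*(-294) = -6 + 116424 = 116418)
A + 61071 = 116418 + 61071 = 177489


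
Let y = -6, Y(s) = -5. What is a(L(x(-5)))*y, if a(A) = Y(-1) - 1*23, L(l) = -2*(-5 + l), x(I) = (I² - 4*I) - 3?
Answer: 168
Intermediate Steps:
x(I) = -3 + I² - 4*I
L(l) = 10 - 2*l
a(A) = -28 (a(A) = -5 - 1*23 = -5 - 23 = -28)
a(L(x(-5)))*y = -28*(-6) = 168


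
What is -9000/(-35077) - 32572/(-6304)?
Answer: 299816011/55281352 ≈ 5.4235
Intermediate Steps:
-9000/(-35077) - 32572/(-6304) = -9000*(-1/35077) - 32572*(-1/6304) = 9000/35077 + 8143/1576 = 299816011/55281352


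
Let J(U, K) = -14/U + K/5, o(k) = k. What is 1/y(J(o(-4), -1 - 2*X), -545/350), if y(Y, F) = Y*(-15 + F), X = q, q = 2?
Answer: -28/1159 ≈ -0.024159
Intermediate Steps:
X = 2
J(U, K) = -14/U + K/5 (J(U, K) = -14/U + K*(⅕) = -14/U + K/5)
1/y(J(o(-4), -1 - 2*X), -545/350) = 1/((-14/(-4) + (-1 - 2*2)/5)*(-15 - 545/350)) = 1/((-14*(-¼) + (-1 - 4)/5)*(-15 - 545*1/350)) = 1/((7/2 + (⅕)*(-5))*(-15 - 109/70)) = 1/((7/2 - 1)*(-1159/70)) = 1/((5/2)*(-1159/70)) = 1/(-1159/28) = -28/1159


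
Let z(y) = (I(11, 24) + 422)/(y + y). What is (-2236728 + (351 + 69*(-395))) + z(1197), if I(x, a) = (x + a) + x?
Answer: -301063030/133 ≈ -2.2636e+6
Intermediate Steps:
I(x, a) = a + 2*x (I(x, a) = (a + x) + x = a + 2*x)
z(y) = 234/y (z(y) = ((24 + 2*11) + 422)/(y + y) = ((24 + 22) + 422)/((2*y)) = (46 + 422)*(1/(2*y)) = 468*(1/(2*y)) = 234/y)
(-2236728 + (351 + 69*(-395))) + z(1197) = (-2236728 + (351 + 69*(-395))) + 234/1197 = (-2236728 + (351 - 27255)) + 234*(1/1197) = (-2236728 - 26904) + 26/133 = -2263632 + 26/133 = -301063030/133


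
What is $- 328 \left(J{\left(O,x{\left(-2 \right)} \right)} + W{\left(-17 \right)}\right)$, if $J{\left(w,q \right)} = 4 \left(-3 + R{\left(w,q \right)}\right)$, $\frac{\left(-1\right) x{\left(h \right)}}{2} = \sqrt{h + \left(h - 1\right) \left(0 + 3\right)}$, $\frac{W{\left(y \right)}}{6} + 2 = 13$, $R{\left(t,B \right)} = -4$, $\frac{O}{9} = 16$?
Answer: $-12464$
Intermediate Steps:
$O = 144$ ($O = 9 \cdot 16 = 144$)
$W{\left(y \right)} = 66$ ($W{\left(y \right)} = -12 + 6 \cdot 13 = -12 + 78 = 66$)
$x{\left(h \right)} = - 2 \sqrt{-3 + 4 h}$ ($x{\left(h \right)} = - 2 \sqrt{h + \left(h - 1\right) \left(0 + 3\right)} = - 2 \sqrt{h + \left(-1 + h\right) 3} = - 2 \sqrt{h + \left(-3 + 3 h\right)} = - 2 \sqrt{-3 + 4 h}$)
$J{\left(w,q \right)} = -28$ ($J{\left(w,q \right)} = 4 \left(-3 - 4\right) = 4 \left(-7\right) = -28$)
$- 328 \left(J{\left(O,x{\left(-2 \right)} \right)} + W{\left(-17 \right)}\right) = - 328 \left(-28 + 66\right) = \left(-328\right) 38 = -12464$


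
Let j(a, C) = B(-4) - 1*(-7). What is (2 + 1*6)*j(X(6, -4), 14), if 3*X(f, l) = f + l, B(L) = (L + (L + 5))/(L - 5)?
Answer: 176/3 ≈ 58.667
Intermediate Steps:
B(L) = (5 + 2*L)/(-5 + L) (B(L) = (L + (5 + L))/(-5 + L) = (5 + 2*L)/(-5 + L))
X(f, l) = f/3 + l/3 (X(f, l) = (f + l)/3 = f/3 + l/3)
j(a, C) = 22/3 (j(a, C) = (5 + 2*(-4))/(-5 - 4) - 1*(-7) = (5 - 8)/(-9) + 7 = -⅑*(-3) + 7 = ⅓ + 7 = 22/3)
(2 + 1*6)*j(X(6, -4), 14) = (2 + 1*6)*(22/3) = (2 + 6)*(22/3) = 8*(22/3) = 176/3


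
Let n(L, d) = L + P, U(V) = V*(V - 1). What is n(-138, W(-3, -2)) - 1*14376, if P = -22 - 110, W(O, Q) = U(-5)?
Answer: -14646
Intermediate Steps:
U(V) = V*(-1 + V)
W(O, Q) = 30 (W(O, Q) = -5*(-1 - 5) = -5*(-6) = 30)
P = -132
n(L, d) = -132 + L (n(L, d) = L - 132 = -132 + L)
n(-138, W(-3, -2)) - 1*14376 = (-132 - 138) - 1*14376 = -270 - 14376 = -14646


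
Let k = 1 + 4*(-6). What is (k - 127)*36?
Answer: -5400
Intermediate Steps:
k = -23 (k = 1 - 24 = -23)
(k - 127)*36 = (-23 - 127)*36 = -150*36 = -5400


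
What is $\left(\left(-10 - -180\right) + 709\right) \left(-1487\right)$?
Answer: $-1307073$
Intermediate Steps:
$\left(\left(-10 - -180\right) + 709\right) \left(-1487\right) = \left(\left(-10 + 180\right) + 709\right) \left(-1487\right) = \left(170 + 709\right) \left(-1487\right) = 879 \left(-1487\right) = -1307073$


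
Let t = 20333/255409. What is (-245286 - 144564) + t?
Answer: -99571178317/255409 ≈ -3.8985e+5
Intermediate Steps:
t = 20333/255409 (t = 20333*(1/255409) = 20333/255409 ≈ 0.079610)
(-245286 - 144564) + t = (-245286 - 144564) + 20333/255409 = -389850 + 20333/255409 = -99571178317/255409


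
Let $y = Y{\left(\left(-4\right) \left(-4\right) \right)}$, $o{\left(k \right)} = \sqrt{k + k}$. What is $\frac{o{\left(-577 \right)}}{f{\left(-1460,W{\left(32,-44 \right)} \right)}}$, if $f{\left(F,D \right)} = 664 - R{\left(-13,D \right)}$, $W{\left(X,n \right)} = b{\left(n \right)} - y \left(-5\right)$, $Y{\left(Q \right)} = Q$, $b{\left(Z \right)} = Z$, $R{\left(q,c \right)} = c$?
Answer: $\frac{i \sqrt{1154}}{628} \approx 0.054093 i$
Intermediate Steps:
$o{\left(k \right)} = \sqrt{2} \sqrt{k}$ ($o{\left(k \right)} = \sqrt{2 k} = \sqrt{2} \sqrt{k}$)
$y = 16$ ($y = \left(-4\right) \left(-4\right) = 16$)
$W{\left(X,n \right)} = 80 + n$ ($W{\left(X,n \right)} = n - 16 \left(-5\right) = n - -80 = n + 80 = 80 + n$)
$f{\left(F,D \right)} = 664 - D$
$\frac{o{\left(-577 \right)}}{f{\left(-1460,W{\left(32,-44 \right)} \right)}} = \frac{\sqrt{2} \sqrt{-577}}{664 - \left(80 - 44\right)} = \frac{\sqrt{2} i \sqrt{577}}{664 - 36} = \frac{i \sqrt{1154}}{664 - 36} = \frac{i \sqrt{1154}}{628}$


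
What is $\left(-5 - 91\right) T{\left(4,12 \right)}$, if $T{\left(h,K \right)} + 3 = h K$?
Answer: $-4320$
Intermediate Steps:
$T{\left(h,K \right)} = -3 + K h$ ($T{\left(h,K \right)} = -3 + h K = -3 + K h$)
$\left(-5 - 91\right) T{\left(4,12 \right)} = \left(-5 - 91\right) \left(-3 + 12 \cdot 4\right) = - 96 \left(-3 + 48\right) = \left(-96\right) 45 = -4320$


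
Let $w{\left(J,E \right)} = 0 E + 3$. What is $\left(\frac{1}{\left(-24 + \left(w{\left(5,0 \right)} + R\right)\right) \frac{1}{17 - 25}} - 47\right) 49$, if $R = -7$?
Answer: $-2289$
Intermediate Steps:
$w{\left(J,E \right)} = 3$ ($w{\left(J,E \right)} = 0 + 3 = 3$)
$\left(\frac{1}{\left(-24 + \left(w{\left(5,0 \right)} + R\right)\right) \frac{1}{17 - 25}} - 47\right) 49 = \left(\frac{1}{\left(-24 + \left(3 - 7\right)\right) \frac{1}{17 - 25}} - 47\right) 49 = \left(\frac{1}{\left(-24 - 4\right) \frac{1}{-8}} - 47\right) 49 = \left(\frac{1}{\left(-28\right) \left(- \frac{1}{8}\right)} - 47\right) 49 = \left(\frac{1}{\frac{7}{2}} - 47\right) 49 = \left(\frac{2}{7} - 47\right) 49 = \left(- \frac{327}{7}\right) 49 = -2289$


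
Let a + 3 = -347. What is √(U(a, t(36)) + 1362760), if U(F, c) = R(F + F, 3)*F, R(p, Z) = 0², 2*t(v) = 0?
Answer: 2*√340690 ≈ 1167.4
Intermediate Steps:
t(v) = 0 (t(v) = (½)*0 = 0)
R(p, Z) = 0
a = -350 (a = -3 - 347 = -350)
U(F, c) = 0 (U(F, c) = 0*F = 0)
√(U(a, t(36)) + 1362760) = √(0 + 1362760) = √1362760 = 2*√340690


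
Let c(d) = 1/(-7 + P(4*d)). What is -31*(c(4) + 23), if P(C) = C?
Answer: -6448/9 ≈ -716.44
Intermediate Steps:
c(d) = 1/(-7 + 4*d)
-31*(c(4) + 23) = -31*(1/(-7 + 4*4) + 23) = -31*(1/(-7 + 16) + 23) = -31*(1/9 + 23) = -31*(⅑ + 23) = -31*208/9 = -6448/9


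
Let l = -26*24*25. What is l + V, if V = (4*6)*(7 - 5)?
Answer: -15552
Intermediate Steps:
l = -15600 (l = -624*25 = -15600)
V = 48 (V = 24*2 = 48)
l + V = -15600 + 48 = -15552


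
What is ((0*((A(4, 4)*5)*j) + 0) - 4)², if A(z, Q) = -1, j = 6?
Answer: 16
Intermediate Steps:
((0*((A(4, 4)*5)*j) + 0) - 4)² = ((0*(-1*5*6) + 0) - 4)² = ((0*(-5*6) + 0) - 4)² = ((0*(-30) + 0) - 4)² = ((0 + 0) - 4)² = (0 - 4)² = (-4)² = 16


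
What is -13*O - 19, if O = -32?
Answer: 397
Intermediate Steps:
-13*O - 19 = -13*(-32) - 19 = 416 - 19 = 397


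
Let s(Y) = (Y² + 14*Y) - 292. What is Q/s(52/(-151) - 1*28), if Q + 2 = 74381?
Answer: 1695915579/2612588 ≈ 649.13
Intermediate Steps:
s(Y) = -292 + Y² + 14*Y
Q = 74379 (Q = -2 + 74381 = 74379)
Q/s(52/(-151) - 1*28) = 74379/(-292 + (52/(-151) - 1*28)² + 14*(52/(-151) - 1*28)) = 74379/(-292 + (52*(-1/151) - 28)² + 14*(52*(-1/151) - 28)) = 74379/(-292 + (-52/151 - 28)² + 14*(-52/151 - 28)) = 74379/(-292 + (-4280/151)² + 14*(-4280/151)) = 74379/(-292 + 18318400/22801 - 59920/151) = 74379/(2612588/22801) = 74379*(22801/2612588) = 1695915579/2612588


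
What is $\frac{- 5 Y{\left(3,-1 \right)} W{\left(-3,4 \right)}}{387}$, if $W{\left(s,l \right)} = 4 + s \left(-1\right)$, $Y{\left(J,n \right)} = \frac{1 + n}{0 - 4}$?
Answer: $0$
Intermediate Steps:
$Y{\left(J,n \right)} = - \frac{1}{4} - \frac{n}{4}$ ($Y{\left(J,n \right)} = \frac{1 + n}{-4} = \left(1 + n\right) \left(- \frac{1}{4}\right) = - \frac{1}{4} - \frac{n}{4}$)
$W{\left(s,l \right)} = 4 - s$
$\frac{- 5 Y{\left(3,-1 \right)} W{\left(-3,4 \right)}}{387} = \frac{- 5 \left(- \frac{1}{4} - - \frac{1}{4}\right) \left(4 - -3\right)}{387} = - 5 \left(- \frac{1}{4} + \frac{1}{4}\right) \left(4 + 3\right) \frac{1}{387} = \left(-5\right) 0 \cdot 7 \cdot \frac{1}{387} = 0 \cdot 7 \cdot \frac{1}{387} = 0 \cdot \frac{1}{387} = 0$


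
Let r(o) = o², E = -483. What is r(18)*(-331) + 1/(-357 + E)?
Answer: -90084961/840 ≈ -1.0724e+5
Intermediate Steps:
r(18)*(-331) + 1/(-357 + E) = 18²*(-331) + 1/(-357 - 483) = 324*(-331) + 1/(-840) = -107244 - 1/840 = -90084961/840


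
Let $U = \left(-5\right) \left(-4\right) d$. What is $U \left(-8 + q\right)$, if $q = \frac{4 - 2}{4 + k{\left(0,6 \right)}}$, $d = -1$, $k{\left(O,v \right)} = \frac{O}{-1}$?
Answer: $150$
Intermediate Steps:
$k{\left(O,v \right)} = - O$ ($k{\left(O,v \right)} = O \left(-1\right) = - O$)
$q = \frac{1}{2}$ ($q = \frac{4 - 2}{4 - 0} = \frac{2}{4 + 0} = \frac{2}{4} = 2 \cdot \frac{1}{4} = \frac{1}{2} \approx 0.5$)
$U = -20$ ($U = \left(-5\right) \left(-4\right) \left(-1\right) = 20 \left(-1\right) = -20$)
$U \left(-8 + q\right) = - 20 \left(-8 + \frac{1}{2}\right) = \left(-20\right) \left(- \frac{15}{2}\right) = 150$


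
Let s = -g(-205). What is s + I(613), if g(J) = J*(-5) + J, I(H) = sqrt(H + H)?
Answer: -820 + sqrt(1226) ≈ -784.99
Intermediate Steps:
I(H) = sqrt(2)*sqrt(H) (I(H) = sqrt(2*H) = sqrt(2)*sqrt(H))
g(J) = -4*J (g(J) = -5*J + J = -4*J)
s = -820 (s = -(-4)*(-205) = -1*820 = -820)
s + I(613) = -820 + sqrt(2)*sqrt(613) = -820 + sqrt(1226)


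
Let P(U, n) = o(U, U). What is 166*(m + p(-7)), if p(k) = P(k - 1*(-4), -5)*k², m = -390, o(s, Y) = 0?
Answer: -64740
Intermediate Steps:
P(U, n) = 0
p(k) = 0 (p(k) = 0*k² = 0)
166*(m + p(-7)) = 166*(-390 + 0) = 166*(-390) = -64740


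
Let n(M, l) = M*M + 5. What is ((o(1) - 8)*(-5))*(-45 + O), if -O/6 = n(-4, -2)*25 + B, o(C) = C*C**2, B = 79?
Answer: -128415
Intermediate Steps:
n(M, l) = 5 + M**2 (n(M, l) = M**2 + 5 = 5 + M**2)
o(C) = C**3
O = -3624 (O = -6*((5 + (-4)**2)*25 + 79) = -6*((5 + 16)*25 + 79) = -6*(21*25 + 79) = -6*(525 + 79) = -6*604 = -3624)
((o(1) - 8)*(-5))*(-45 + O) = ((1**3 - 8)*(-5))*(-45 - 3624) = ((1 - 8)*(-5))*(-3669) = -7*(-5)*(-3669) = 35*(-3669) = -128415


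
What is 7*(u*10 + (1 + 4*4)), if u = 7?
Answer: 609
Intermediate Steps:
7*(u*10 + (1 + 4*4)) = 7*(7*10 + (1 + 4*4)) = 7*(70 + (1 + 16)) = 7*(70 + 17) = 7*87 = 609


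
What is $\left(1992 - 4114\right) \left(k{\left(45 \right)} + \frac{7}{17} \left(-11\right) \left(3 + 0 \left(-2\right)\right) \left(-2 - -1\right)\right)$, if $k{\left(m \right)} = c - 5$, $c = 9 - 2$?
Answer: $- \frac{562330}{17} \approx -33078.0$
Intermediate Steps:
$c = 7$
$k{\left(m \right)} = 2$ ($k{\left(m \right)} = 7 - 5 = 2$)
$\left(1992 - 4114\right) \left(k{\left(45 \right)} + \frac{7}{17} \left(-11\right) \left(3 + 0 \left(-2\right)\right) \left(-2 - -1\right)\right) = \left(1992 - 4114\right) \left(2 + \frac{7}{17} \left(-11\right) \left(3 + 0 \left(-2\right)\right) \left(-2 - -1\right)\right) = - 2122 \left(2 + 7 \cdot \frac{1}{17} \left(-11\right) \left(3 + 0\right) \left(-2 + 1\right)\right) = - 2122 \left(2 + \frac{7}{17} \left(-11\right) 3 \left(-1\right)\right) = - 2122 \left(2 - - \frac{231}{17}\right) = - 2122 \left(2 + \frac{231}{17}\right) = \left(-2122\right) \frac{265}{17} = - \frac{562330}{17}$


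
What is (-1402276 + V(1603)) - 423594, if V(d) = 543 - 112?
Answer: -1825439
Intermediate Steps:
V(d) = 431 (V(d) = 543 - 1*112 = 543 - 112 = 431)
(-1402276 + V(1603)) - 423594 = (-1402276 + 431) - 423594 = -1401845 - 423594 = -1825439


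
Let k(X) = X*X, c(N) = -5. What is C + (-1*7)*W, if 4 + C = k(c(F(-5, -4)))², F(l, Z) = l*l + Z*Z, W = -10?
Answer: 691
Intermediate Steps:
F(l, Z) = Z² + l² (F(l, Z) = l² + Z² = Z² + l²)
k(X) = X²
C = 621 (C = -4 + ((-5)²)² = -4 + 25² = -4 + 625 = 621)
C + (-1*7)*W = 621 - 1*7*(-10) = 621 - 7*(-10) = 621 + 70 = 691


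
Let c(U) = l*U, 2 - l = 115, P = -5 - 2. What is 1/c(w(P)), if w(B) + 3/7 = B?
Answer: 7/5876 ≈ 0.0011913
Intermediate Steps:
P = -7
l = -113 (l = 2 - 1*115 = 2 - 115 = -113)
w(B) = -3/7 + B
c(U) = -113*U
1/c(w(P)) = 1/(-113*(-3/7 - 7)) = 1/(-113*(-52/7)) = 1/(5876/7) = 7/5876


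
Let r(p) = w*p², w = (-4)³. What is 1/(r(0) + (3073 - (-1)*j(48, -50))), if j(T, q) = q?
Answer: 1/3023 ≈ 0.00033080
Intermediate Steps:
w = -64
r(p) = -64*p²
1/(r(0) + (3073 - (-1)*j(48, -50))) = 1/(-64*0² + (3073 - (-1)*(-50))) = 1/(-64*0 + (3073 - 1*50)) = 1/(0 + (3073 - 50)) = 1/(0 + 3023) = 1/3023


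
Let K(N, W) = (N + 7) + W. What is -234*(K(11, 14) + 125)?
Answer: -36738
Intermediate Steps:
K(N, W) = 7 + N + W (K(N, W) = (7 + N) + W = 7 + N + W)
-234*(K(11, 14) + 125) = -234*((7 + 11 + 14) + 125) = -234*(32 + 125) = -234*157 = -36738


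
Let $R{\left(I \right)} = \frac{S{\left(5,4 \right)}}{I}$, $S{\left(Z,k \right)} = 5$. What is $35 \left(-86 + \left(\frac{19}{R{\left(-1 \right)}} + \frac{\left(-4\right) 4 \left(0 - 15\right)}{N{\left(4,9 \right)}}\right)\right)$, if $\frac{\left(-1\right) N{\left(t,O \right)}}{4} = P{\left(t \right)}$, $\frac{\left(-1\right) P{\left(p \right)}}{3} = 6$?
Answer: $- \frac{9079}{3} \approx -3026.3$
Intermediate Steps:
$P{\left(p \right)} = -18$ ($P{\left(p \right)} = \left(-3\right) 6 = -18$)
$N{\left(t,O \right)} = 72$ ($N{\left(t,O \right)} = \left(-4\right) \left(-18\right) = 72$)
$R{\left(I \right)} = \frac{5}{I}$
$35 \left(-86 + \left(\frac{19}{R{\left(-1 \right)}} + \frac{\left(-4\right) 4 \left(0 - 15\right)}{N{\left(4,9 \right)}}\right)\right) = 35 \left(-86 + \left(\frac{19}{5 \frac{1}{-1}} + \frac{\left(-4\right) 4 \left(0 - 15\right)}{72}\right)\right) = 35 \left(-86 + \left(\frac{19}{5 \left(-1\right)} + - 16 \left(0 - 15\right) \frac{1}{72}\right)\right) = 35 \left(-86 + \left(\frac{19}{-5} + \left(-16\right) \left(-15\right) \frac{1}{72}\right)\right) = 35 \left(-86 + \left(19 \left(- \frac{1}{5}\right) + 240 \cdot \frac{1}{72}\right)\right) = 35 \left(-86 + \left(- \frac{19}{5} + \frac{10}{3}\right)\right) = 35 \left(-86 - \frac{7}{15}\right) = 35 \left(- \frac{1297}{15}\right) = - \frac{9079}{3}$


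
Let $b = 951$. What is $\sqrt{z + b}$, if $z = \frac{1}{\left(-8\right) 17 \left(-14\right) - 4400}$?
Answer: $\frac{\sqrt{92574105}}{312} \approx 30.838$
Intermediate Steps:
$z = - \frac{1}{2496}$ ($z = \frac{1}{\left(-136\right) \left(-14\right) - 4400} = \frac{1}{1904 - 4400} = \frac{1}{-2496} = - \frac{1}{2496} \approx -0.00040064$)
$\sqrt{z + b} = \sqrt{- \frac{1}{2496} + 951} = \sqrt{\frac{2373695}{2496}} = \frac{\sqrt{92574105}}{312}$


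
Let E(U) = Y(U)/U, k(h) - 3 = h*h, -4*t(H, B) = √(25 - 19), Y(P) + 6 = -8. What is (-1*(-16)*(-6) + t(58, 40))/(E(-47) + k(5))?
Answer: -2256/665 - 47*√6/5320 ≈ -3.4141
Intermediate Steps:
Y(P) = -14 (Y(P) = -6 - 8 = -14)
t(H, B) = -√6/4 (t(H, B) = -√(25 - 19)/4 = -√6/4)
k(h) = 3 + h² (k(h) = 3 + h*h = 3 + h²)
E(U) = -14/U
(-1*(-16)*(-6) + t(58, 40))/(E(-47) + k(5)) = (-1*(-16)*(-6) - √6/4)/(-14/(-47) + (3 + 5²)) = (16*(-6) - √6/4)/(-14*(-1/47) + (3 + 25)) = (-96 - √6/4)/(14/47 + 28) = (-96 - √6/4)/(1330/47) = (-96 - √6/4)*(47/1330) = -2256/665 - 47*√6/5320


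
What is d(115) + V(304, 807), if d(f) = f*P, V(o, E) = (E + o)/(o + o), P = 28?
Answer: 1958871/608 ≈ 3221.8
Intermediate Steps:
V(o, E) = (E + o)/(2*o) (V(o, E) = (E + o)/((2*o)) = (E + o)*(1/(2*o)) = (E + o)/(2*o))
d(f) = 28*f (d(f) = f*28 = 28*f)
d(115) + V(304, 807) = 28*115 + (½)*(807 + 304)/304 = 3220 + (½)*(1/304)*1111 = 3220 + 1111/608 = 1958871/608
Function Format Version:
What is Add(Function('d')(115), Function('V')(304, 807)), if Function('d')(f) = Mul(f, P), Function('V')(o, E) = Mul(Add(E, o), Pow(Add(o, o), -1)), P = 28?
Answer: Rational(1958871, 608) ≈ 3221.8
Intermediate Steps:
Function('V')(o, E) = Mul(Rational(1, 2), Pow(o, -1), Add(E, o)) (Function('V')(o, E) = Mul(Add(E, o), Pow(Mul(2, o), -1)) = Mul(Add(E, o), Mul(Rational(1, 2), Pow(o, -1))) = Mul(Rational(1, 2), Pow(o, -1), Add(E, o)))
Function('d')(f) = Mul(28, f) (Function('d')(f) = Mul(f, 28) = Mul(28, f))
Add(Function('d')(115), Function('V')(304, 807)) = Add(Mul(28, 115), Mul(Rational(1, 2), Pow(304, -1), Add(807, 304))) = Add(3220, Mul(Rational(1, 2), Rational(1, 304), 1111)) = Add(3220, Rational(1111, 608)) = Rational(1958871, 608)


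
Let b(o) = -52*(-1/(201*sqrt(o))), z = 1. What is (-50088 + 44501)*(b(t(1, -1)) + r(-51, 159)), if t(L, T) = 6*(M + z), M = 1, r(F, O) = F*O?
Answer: 45304983 - 145262*sqrt(3)/603 ≈ 4.5305e+7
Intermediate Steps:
t(L, T) = 12 (t(L, T) = 6*(1 + 1) = 6*2 = 12)
b(o) = 52/(201*sqrt(o)) (b(o) = -(-52)/(201*sqrt(o)) = 52/(201*sqrt(o)))
(-50088 + 44501)*(b(t(1, -1)) + r(-51, 159)) = (-50088 + 44501)*(52/(201*sqrt(12)) - 51*159) = -5587*(52*(sqrt(3)/6)/201 - 8109) = -5587*(26*sqrt(3)/603 - 8109) = -5587*(-8109 + 26*sqrt(3)/603) = 45304983 - 145262*sqrt(3)/603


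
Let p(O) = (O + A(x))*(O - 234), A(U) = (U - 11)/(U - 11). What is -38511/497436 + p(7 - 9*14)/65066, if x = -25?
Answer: 3035740403/5394361796 ≈ 0.56276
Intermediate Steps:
A(U) = 1 (A(U) = (-11 + U)/(-11 + U) = 1)
p(O) = (1 + O)*(-234 + O) (p(O) = (O + 1)*(O - 234) = (1 + O)*(-234 + O))
-38511/497436 + p(7 - 9*14)/65066 = -38511/497436 + (-234 + (7 - 9*14)² - 233*(7 - 9*14))/65066 = -38511*1/497436 + (-234 + (7 - 126)² - 233*(7 - 126))*(1/65066) = -12837/165812 + (-234 + (-119)² - 233*(-119))*(1/65066) = -12837/165812 + (-234 + 14161 + 27727)*(1/65066) = -12837/165812 + 41654*(1/65066) = -12837/165812 + 20827/32533 = 3035740403/5394361796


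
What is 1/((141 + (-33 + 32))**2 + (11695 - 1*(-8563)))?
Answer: 1/39858 ≈ 2.5089e-5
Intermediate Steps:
1/((141 + (-33 + 32))**2 + (11695 - 1*(-8563))) = 1/((141 - 1)**2 + (11695 + 8563)) = 1/(140**2 + 20258) = 1/(19600 + 20258) = 1/39858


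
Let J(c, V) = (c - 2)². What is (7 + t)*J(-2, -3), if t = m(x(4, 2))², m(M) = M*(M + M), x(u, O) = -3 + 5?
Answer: 1136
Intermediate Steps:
x(u, O) = 2
m(M) = 2*M² (m(M) = M*(2*M) = 2*M²)
J(c, V) = (-2 + c)²
t = 64 (t = (2*2²)² = (2*4)² = 8² = 64)
(7 + t)*J(-2, -3) = (7 + 64)*(-2 - 2)² = 71*(-4)² = 71*16 = 1136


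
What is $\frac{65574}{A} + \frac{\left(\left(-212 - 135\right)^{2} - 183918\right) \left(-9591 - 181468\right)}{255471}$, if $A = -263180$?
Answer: $\frac{38943907655893}{819937290} \approx 47496.0$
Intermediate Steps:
$\frac{65574}{A} + \frac{\left(\left(-212 - 135\right)^{2} - 183918\right) \left(-9591 - 181468\right)}{255471} = \frac{65574}{-263180} + \frac{\left(\left(-212 - 135\right)^{2} - 183918\right) \left(-9591 - 181468\right)}{255471} = 65574 \left(- \frac{1}{263180}\right) + \left(\left(-347\right)^{2} - 183918\right) \left(-191059\right) \frac{1}{255471} = - \frac{32787}{131590} + \left(120409 - 183918\right) \left(-191059\right) \frac{1}{255471} = - \frac{32787}{131590} + \left(-63509\right) \left(-191059\right) \frac{1}{255471} = - \frac{32787}{131590} + 12133966031 \cdot \frac{1}{255471} = - \frac{32787}{131590} + \frac{295950391}{6231} = \frac{38943907655893}{819937290}$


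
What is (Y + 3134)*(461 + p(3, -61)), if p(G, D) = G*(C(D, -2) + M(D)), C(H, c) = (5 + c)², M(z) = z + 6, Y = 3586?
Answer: 2170560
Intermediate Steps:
M(z) = 6 + z
p(G, D) = G*(15 + D) (p(G, D) = G*((5 - 2)² + (6 + D)) = G*(3² + (6 + D)) = G*(9 + (6 + D)) = G*(15 + D))
(Y + 3134)*(461 + p(3, -61)) = (3586 + 3134)*(461 + 3*(15 - 61)) = 6720*(461 + 3*(-46)) = 6720*(461 - 138) = 6720*323 = 2170560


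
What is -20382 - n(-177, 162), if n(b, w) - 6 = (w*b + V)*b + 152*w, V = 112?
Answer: -5100486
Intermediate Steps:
n(b, w) = 6 + 152*w + b*(112 + b*w) (n(b, w) = 6 + ((w*b + 112)*b + 152*w) = 6 + ((b*w + 112)*b + 152*w) = 6 + ((112 + b*w)*b + 152*w) = 6 + (b*(112 + b*w) + 152*w) = 6 + (152*w + b*(112 + b*w)) = 6 + 152*w + b*(112 + b*w))
-20382 - n(-177, 162) = -20382 - (6 + 112*(-177) + 152*162 + 162*(-177)²) = -20382 - (6 - 19824 + 24624 + 162*31329) = -20382 - (6 - 19824 + 24624 + 5075298) = -20382 - 1*5080104 = -20382 - 5080104 = -5100486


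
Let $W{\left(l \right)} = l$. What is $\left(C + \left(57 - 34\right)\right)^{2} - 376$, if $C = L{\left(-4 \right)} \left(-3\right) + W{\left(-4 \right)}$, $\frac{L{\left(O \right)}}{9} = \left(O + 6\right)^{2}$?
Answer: $7545$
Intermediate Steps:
$L{\left(O \right)} = 9 \left(6 + O\right)^{2}$ ($L{\left(O \right)} = 9 \left(O + 6\right)^{2} = 9 \left(6 + O\right)^{2}$)
$C = -112$ ($C = 9 \left(6 - 4\right)^{2} \left(-3\right) - 4 = 9 \cdot 2^{2} \left(-3\right) - 4 = 9 \cdot 4 \left(-3\right) - 4 = 36 \left(-3\right) - 4 = -108 - 4 = -112$)
$\left(C + \left(57 - 34\right)\right)^{2} - 376 = \left(-112 + \left(57 - 34\right)\right)^{2} - 376 = \left(-112 + 23\right)^{2} - 376 = \left(-89\right)^{2} - 376 = 7921 - 376 = 7545$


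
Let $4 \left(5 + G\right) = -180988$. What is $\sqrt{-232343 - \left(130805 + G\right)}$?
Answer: $2 i \sqrt{79474} \approx 563.82 i$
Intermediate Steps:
$G = -45252$ ($G = -5 + \frac{1}{4} \left(-180988\right) = -5 - 45247 = -45252$)
$\sqrt{-232343 - \left(130805 + G\right)} = \sqrt{-232343 - 85553} = \sqrt{-317896} = 2 i \sqrt{79474}$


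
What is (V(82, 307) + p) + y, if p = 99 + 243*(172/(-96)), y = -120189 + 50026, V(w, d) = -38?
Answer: -564299/8 ≈ -70537.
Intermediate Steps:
y = -70163
p = -2691/8 (p = 99 + 243*(172*(-1/96)) = 99 + 243*(-43/24) = 99 - 3483/8 = -2691/8 ≈ -336.38)
(V(82, 307) + p) + y = (-38 - 2691/8) - 70163 = -2995/8 - 70163 = -564299/8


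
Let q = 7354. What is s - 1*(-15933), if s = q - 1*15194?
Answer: 8093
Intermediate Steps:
s = -7840 (s = 7354 - 1*15194 = 7354 - 15194 = -7840)
s - 1*(-15933) = -7840 - 1*(-15933) = -7840 + 15933 = 8093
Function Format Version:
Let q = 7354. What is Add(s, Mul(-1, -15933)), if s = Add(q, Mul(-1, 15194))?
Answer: 8093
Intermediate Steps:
s = -7840 (s = Add(7354, Mul(-1, 15194)) = Add(7354, -15194) = -7840)
Add(s, Mul(-1, -15933)) = Add(-7840, Mul(-1, -15933)) = Add(-7840, 15933) = 8093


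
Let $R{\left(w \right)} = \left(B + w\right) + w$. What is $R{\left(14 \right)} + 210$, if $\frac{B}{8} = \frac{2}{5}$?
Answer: $\frac{1206}{5} \approx 241.2$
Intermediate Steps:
$B = \frac{16}{5}$ ($B = 8 \cdot \frac{2}{5} = \frac{16}{5} \approx 3.2$)
$R{\left(w \right)} = \frac{16}{5} + 2 w$ ($R{\left(w \right)} = \left(\frac{16}{5} + w\right) + w = \frac{16}{5} + 2 w$)
$R{\left(14 \right)} + 210 = \left(\frac{16}{5} + 2 \cdot 14\right) + 210 = \left(\frac{16}{5} + 28\right) + 210 = \frac{156}{5} + 210 = \frac{1206}{5}$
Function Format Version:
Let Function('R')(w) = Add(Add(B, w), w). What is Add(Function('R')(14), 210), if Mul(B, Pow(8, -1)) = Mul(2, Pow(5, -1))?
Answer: Rational(1206, 5) ≈ 241.20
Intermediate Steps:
B = Rational(16, 5) (B = Mul(8, Mul(2, Pow(5, -1))) = Mul(8, Mul(2, Rational(1, 5))) = Mul(8, Rational(2, 5)) = Rational(16, 5) ≈ 3.2000)
Function('R')(w) = Add(Rational(16, 5), Mul(2, w)) (Function('R')(w) = Add(Add(Rational(16, 5), w), w) = Add(Rational(16, 5), Mul(2, w)))
Add(Function('R')(14), 210) = Add(Add(Rational(16, 5), Mul(2, 14)), 210) = Add(Add(Rational(16, 5), 28), 210) = Add(Rational(156, 5), 210) = Rational(1206, 5)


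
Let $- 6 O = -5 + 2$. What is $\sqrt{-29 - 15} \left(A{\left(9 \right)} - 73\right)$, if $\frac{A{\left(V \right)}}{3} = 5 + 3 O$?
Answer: $- 107 i \sqrt{11} \approx - 354.88 i$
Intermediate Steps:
$O = \frac{1}{2}$ ($O = - \frac{-5 + 2}{6} = \left(- \frac{1}{6}\right) \left(-3\right) = \frac{1}{2} \approx 0.5$)
$A{\left(V \right)} = \frac{39}{2}$ ($A{\left(V \right)} = 3 \left(5 + 3 \cdot \frac{1}{2}\right) = 3 \left(5 + \frac{3}{2}\right) = 3 \cdot \frac{13}{2} = \frac{39}{2}$)
$\sqrt{-29 - 15} \left(A{\left(9 \right)} - 73\right) = \sqrt{-29 - 15} \left(\frac{39}{2} - 73\right) = \sqrt{-44} \left(- \frac{107}{2}\right) = 2 i \sqrt{11} \left(- \frac{107}{2}\right) = - 107 i \sqrt{11}$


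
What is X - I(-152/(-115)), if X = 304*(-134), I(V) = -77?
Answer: -40659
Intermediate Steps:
X = -40736
X - I(-152/(-115)) = -40736 - 1*(-77) = -40736 + 77 = -40659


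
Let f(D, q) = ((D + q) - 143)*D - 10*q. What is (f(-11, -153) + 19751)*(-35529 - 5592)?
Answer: -1013961618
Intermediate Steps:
f(D, q) = -10*q + D*(-143 + D + q) (f(D, q) = (-143 + D + q)*D - 10*q = D*(-143 + D + q) - 10*q = -10*q + D*(-143 + D + q))
(f(-11, -153) + 19751)*(-35529 - 5592) = (((-11)² - 143*(-11) - 10*(-153) - 11*(-153)) + 19751)*(-35529 - 5592) = ((121 + 1573 + 1530 + 1683) + 19751)*(-41121) = (4907 + 19751)*(-41121) = 24658*(-41121) = -1013961618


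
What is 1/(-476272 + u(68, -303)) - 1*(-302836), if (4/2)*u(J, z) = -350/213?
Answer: 30721534470583/101446111 ≈ 3.0284e+5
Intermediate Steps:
u(J, z) = -175/213 (u(J, z) = (-350/213)/2 = (-350*1/213)/2 = (½)*(-350/213) = -175/213)
1/(-476272 + u(68, -303)) - 1*(-302836) = 1/(-476272 - 175/213) - 1*(-302836) = 1/(-101446111/213) + 302836 = -213/101446111 + 302836 = 30721534470583/101446111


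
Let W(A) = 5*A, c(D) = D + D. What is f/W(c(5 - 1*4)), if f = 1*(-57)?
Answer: -57/10 ≈ -5.7000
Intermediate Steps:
c(D) = 2*D
f = -57
f/W(c(5 - 1*4)) = -57*1/(10*(5 - 1*4)) = -57*1/(10*(5 - 4)) = -57/(5*(2*1)) = -57/(5*2) = -57/10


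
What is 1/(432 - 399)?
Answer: 1/33 ≈ 0.030303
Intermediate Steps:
1/(432 - 399) = 1/33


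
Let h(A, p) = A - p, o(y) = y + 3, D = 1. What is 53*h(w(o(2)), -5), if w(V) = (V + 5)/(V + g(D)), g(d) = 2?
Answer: 2385/7 ≈ 340.71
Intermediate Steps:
o(y) = 3 + y
w(V) = (5 + V)/(2 + V) (w(V) = (V + 5)/(V + 2) = (5 + V)/(2 + V))
53*h(w(o(2)), -5) = 53*((5 + (3 + 2))/(2 + (3 + 2)) - 1*(-5)) = 53*((5 + 5)/(2 + 5) + 5) = 53*(10/7 + 5) = 53*(45/7) = 2385/7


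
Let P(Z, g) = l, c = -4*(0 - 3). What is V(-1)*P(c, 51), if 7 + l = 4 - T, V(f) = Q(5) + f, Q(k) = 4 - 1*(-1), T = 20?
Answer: -92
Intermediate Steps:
Q(k) = 5 (Q(k) = 4 + 1 = 5)
V(f) = 5 + f
c = 12 (c = -4*(-3) = 12)
l = -23 (l = -7 + (4 - 1*20) = -7 + (4 - 20) = -7 - 16 = -23)
P(Z, g) = -23
V(-1)*P(c, 51) = (5 - 1)*(-23) = 4*(-23) = -92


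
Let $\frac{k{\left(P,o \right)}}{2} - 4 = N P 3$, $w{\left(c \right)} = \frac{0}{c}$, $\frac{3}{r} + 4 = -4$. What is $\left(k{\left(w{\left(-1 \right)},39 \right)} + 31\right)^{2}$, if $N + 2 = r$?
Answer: $1521$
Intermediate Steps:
$r = - \frac{3}{8}$ ($r = \frac{3}{-4 - 4} = \frac{3}{-8} = 3 \left(- \frac{1}{8}\right) = - \frac{3}{8} \approx -0.375$)
$w{\left(c \right)} = 0$
$N = - \frac{19}{8}$ ($N = -2 - \frac{3}{8} = - \frac{19}{8} \approx -2.375$)
$k{\left(P,o \right)} = 8 - \frac{57 P}{4}$ ($k{\left(P,o \right)} = 8 + 2 - \frac{19 P}{8} \cdot 3 = 8 + 2 \left(- \frac{57 P}{8}\right) = 8 - \frac{57 P}{4}$)
$\left(k{\left(w{\left(-1 \right)},39 \right)} + 31\right)^{2} = \left(\left(8 - 0\right) + 31\right)^{2} = \left(\left(8 + 0\right) + 31\right)^{2} = \left(8 + 31\right)^{2} = 39^{2} = 1521$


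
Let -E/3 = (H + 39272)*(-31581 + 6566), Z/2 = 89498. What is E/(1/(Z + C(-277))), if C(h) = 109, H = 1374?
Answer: 546320232832350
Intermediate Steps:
Z = 178996 (Z = 2*89498 = 178996)
E = 3050279070 (E = -3*(1374 + 39272)*(-31581 + 6566) = -121938*(-25015) = -3*(-1016759690) = 3050279070)
E/(1/(Z + C(-277))) = 3050279070/(1/(178996 + 109)) = 3050279070/(1/179105) = 3050279070*179105 = 546320232832350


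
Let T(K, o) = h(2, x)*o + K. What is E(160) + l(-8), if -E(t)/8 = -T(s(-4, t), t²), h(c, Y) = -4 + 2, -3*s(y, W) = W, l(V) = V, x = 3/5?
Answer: -1230104/3 ≈ -4.1003e+5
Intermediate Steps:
x = ⅗ (x = 3*(⅕) = ⅗ ≈ 0.60000)
s(y, W) = -W/3
h(c, Y) = -2
T(K, o) = K - 2*o (T(K, o) = -2*o + K = K - 2*o)
E(t) = -16*t² - 8*t/3 (E(t) = -(-8)*(-t/3 - 2*t²) = -(-8)*(-2*t² - t/3) = -8*(2*t² + t/3) = -16*t² - 8*t/3)
E(160) + l(-8) = (8/3)*160*(-1 - 6*160) - 8 = (8/3)*160*(-1 - 960) - 8 = (8/3)*160*(-961) - 8 = -1230080/3 - 8 = -1230104/3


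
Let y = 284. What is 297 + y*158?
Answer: 45169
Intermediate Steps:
297 + y*158 = 297 + 284*158 = 297 + 44872 = 45169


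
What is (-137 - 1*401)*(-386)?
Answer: 207668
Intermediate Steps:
(-137 - 1*401)*(-386) = (-137 - 401)*(-386) = -538*(-386) = 207668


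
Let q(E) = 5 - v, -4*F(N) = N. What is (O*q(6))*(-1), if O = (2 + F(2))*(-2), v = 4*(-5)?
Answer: 75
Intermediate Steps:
v = -20
F(N) = -N/4
q(E) = 25 (q(E) = 5 - 1*(-20) = 5 + 20 = 25)
O = -3 (O = (2 - ¼*2)*(-2) = (2 - ½)*(-2) = (3/2)*(-2) = -3)
(O*q(6))*(-1) = -3*25*(-1) = -75*(-1) = 75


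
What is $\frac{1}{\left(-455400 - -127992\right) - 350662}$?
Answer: $- \frac{1}{678070} \approx -1.4748 \cdot 10^{-6}$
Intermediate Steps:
$\frac{1}{\left(-455400 - -127992\right) - 350662} = \frac{1}{\left(-455400 + 127992\right) - 350662} = \frac{1}{-327408 - 350662} = \frac{1}{-678070} = - \frac{1}{678070}$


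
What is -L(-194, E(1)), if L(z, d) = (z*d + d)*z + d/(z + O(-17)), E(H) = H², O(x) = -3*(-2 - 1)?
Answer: -6926769/185 ≈ -37442.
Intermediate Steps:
O(x) = 9 (O(x) = -3*(-3) = 9)
L(z, d) = d/(9 + z) + z*(d + d*z) (L(z, d) = (z*d + d)*z + d/(z + 9) = (d*z + d)*z + d/(9 + z) = (d + d*z)*z + d/(9 + z) = z*(d + d*z) + d/(9 + z) = d/(9 + z) + z*(d + d*z))
-L(-194, E(1)) = -1²*(1 + (-194)³ + 9*(-194) + 10*(-194)²)/(9 - 194) = -(1 - 7301384 - 1746 + 10*37636)/(-185) = -(-1)*(1 - 7301384 - 1746 + 376360)/185 = -(-1)*(-6926769)/185 = -1*6926769/185 = -6926769/185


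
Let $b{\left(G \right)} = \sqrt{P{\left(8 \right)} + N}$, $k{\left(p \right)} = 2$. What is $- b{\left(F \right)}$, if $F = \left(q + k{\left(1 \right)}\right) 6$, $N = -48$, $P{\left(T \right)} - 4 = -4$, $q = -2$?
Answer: $- 4 i \sqrt{3} \approx - 6.9282 i$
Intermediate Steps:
$P{\left(T \right)} = 0$ ($P{\left(T \right)} = 4 - 4 = 0$)
$F = 0$ ($F = \left(-2 + 2\right) 6 = 0 \cdot 6 = 0$)
$b{\left(G \right)} = 4 i \sqrt{3}$ ($b{\left(G \right)} = \sqrt{0 - 48} = \sqrt{-48} = 4 i \sqrt{3}$)
$- b{\left(F \right)} = - 4 i \sqrt{3}$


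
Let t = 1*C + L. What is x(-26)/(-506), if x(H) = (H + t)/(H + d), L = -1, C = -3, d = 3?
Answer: -15/5819 ≈ -0.0025778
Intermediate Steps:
t = -4 (t = 1*(-3) - 1 = -3 - 1 = -4)
x(H) = (-4 + H)/(3 + H) (x(H) = (H - 4)/(H + 3) = (-4 + H)/(3 + H))
x(-26)/(-506) = ((-4 - 26)/(3 - 26))/(-506) = (-30/(-23))*(-1/506) = -1/23*(-30)*(-1/506) = (30/23)*(-1/506) = -15/5819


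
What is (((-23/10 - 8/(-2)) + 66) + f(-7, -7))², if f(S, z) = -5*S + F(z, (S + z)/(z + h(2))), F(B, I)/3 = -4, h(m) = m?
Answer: 822649/100 ≈ 8226.5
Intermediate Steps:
F(B, I) = -12 (F(B, I) = 3*(-4) = -12)
f(S, z) = -12 - 5*S (f(S, z) = -5*S - 12 = -12 - 5*S)
(((-23/10 - 8/(-2)) + 66) + f(-7, -7))² = (((-23/10 - 8/(-2)) + 66) + (-12 - 5*(-7)))² = (((-23*⅒ - 8*(-½)) + 66) + (-12 + 35))² = (((-23/10 + 4) + 66) + 23)² = ((17/10 + 66) + 23)² = (677/10 + 23)² = (907/10)² = 822649/100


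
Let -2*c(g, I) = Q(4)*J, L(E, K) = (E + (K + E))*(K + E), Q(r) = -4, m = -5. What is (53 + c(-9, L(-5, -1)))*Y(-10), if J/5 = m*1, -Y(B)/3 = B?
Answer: 90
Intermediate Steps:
Y(B) = -3*B
L(E, K) = (E + K)*(K + 2*E) (L(E, K) = (E + (E + K))*(E + K) = (K + 2*E)*(E + K) = (E + K)*(K + 2*E))
J = -25 (J = 5*(-5*1) = 5*(-5) = -25)
c(g, I) = -50 (c(g, I) = -(-2)*(-25) = -½*100 = -50)
(53 + c(-9, L(-5, -1)))*Y(-10) = (53 - 50)*(-3*(-10)) = 3*30 = 90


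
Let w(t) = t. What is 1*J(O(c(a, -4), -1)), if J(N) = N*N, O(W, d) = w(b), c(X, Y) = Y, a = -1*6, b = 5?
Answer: 25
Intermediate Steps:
a = -6
O(W, d) = 5
J(N) = N²
1*J(O(c(a, -4), -1)) = 1*5² = 1*25 = 25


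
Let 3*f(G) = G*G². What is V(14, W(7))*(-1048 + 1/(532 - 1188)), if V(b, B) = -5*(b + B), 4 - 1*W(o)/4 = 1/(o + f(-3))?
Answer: 6874890/41 ≈ 1.6768e+5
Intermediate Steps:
f(G) = G³/3 (f(G) = (G*G²)/3 = G³/3)
W(o) = 16 - 4/(-9 + o) (W(o) = 16 - 4/(o + (⅓)*(-3)³) = 16 - 4/(o + (⅓)*(-27)) = 16 - 4/(o - 9) = 16 - 4/(-9 + o))
V(b, B) = -5*B - 5*b (V(b, B) = -5*(B + b) = -5*B - 5*b)
V(14, W(7))*(-1048 + 1/(532 - 1188)) = (-20*(-37 + 4*7)/(-9 + 7) - 5*14)*(-1048 + 1/(532 - 1188)) = (-20*(-37 + 28)/(-2) - 70)*(-1048 + 1/(-656)) = (-20*(-1)*(-9)/2 - 70)*(-1048 - 1/656) = (-5*18 - 70)*(-687489/656) = (-90 - 70)*(-687489/656) = -160*(-687489/656) = 6874890/41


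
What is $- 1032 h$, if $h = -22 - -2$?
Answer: $20640$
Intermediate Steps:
$h = -20$ ($h = -22 + 2 = -20$)
$- 1032 h = \left(-1032\right) \left(-20\right) = 20640$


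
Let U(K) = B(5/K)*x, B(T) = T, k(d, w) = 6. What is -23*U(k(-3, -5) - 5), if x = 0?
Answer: 0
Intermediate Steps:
U(K) = 0 (U(K) = (5/K)*0 = 0)
-23*U(k(-3, -5) - 5) = -23*0 = 0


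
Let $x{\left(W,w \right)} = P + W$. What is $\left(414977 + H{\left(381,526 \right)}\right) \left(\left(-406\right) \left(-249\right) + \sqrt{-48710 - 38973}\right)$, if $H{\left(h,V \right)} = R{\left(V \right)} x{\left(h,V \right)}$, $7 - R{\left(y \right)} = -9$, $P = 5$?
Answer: $42576041382 + 421153 i \sqrt{87683} \approx 4.2576 \cdot 10^{10} + 1.2471 \cdot 10^{8} i$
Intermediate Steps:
$x{\left(W,w \right)} = 5 + W$
$R{\left(y \right)} = 16$ ($R{\left(y \right)} = 7 - -9 = 7 + 9 = 16$)
$H{\left(h,V \right)} = 80 + 16 h$ ($H{\left(h,V \right)} = 16 \left(5 + h\right) = 80 + 16 h$)
$\left(414977 + H{\left(381,526 \right)}\right) \left(\left(-406\right) \left(-249\right) + \sqrt{-48710 - 38973}\right) = \left(414977 + \left(80 + 16 \cdot 381\right)\right) \left(\left(-406\right) \left(-249\right) + \sqrt{-48710 - 38973}\right) = \left(414977 + \left(80 + 6096\right)\right) \left(101094 + \sqrt{-87683}\right) = \left(414977 + 6176\right) \left(101094 + i \sqrt{87683}\right) = 421153 \left(101094 + i \sqrt{87683}\right) = 42576041382 + 421153 i \sqrt{87683}$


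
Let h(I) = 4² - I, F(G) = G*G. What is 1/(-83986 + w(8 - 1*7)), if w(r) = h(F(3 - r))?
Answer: -1/83974 ≈ -1.1908e-5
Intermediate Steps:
F(G) = G²
h(I) = 16 - I
w(r) = 16 - (3 - r)²
1/(-83986 + w(8 - 1*7)) = 1/(-83986 + (16 - (-3 + (8 - 1*7))²)) = 1/(-83986 + (16 - (-3 + (8 - 7))²)) = 1/(-83986 + (16 - (-3 + 1)²)) = 1/(-83986 + (16 - 1*(-2)²)) = 1/(-83986 + (16 - 1*4)) = 1/(-83986 + (16 - 4)) = 1/(-83986 + 12) = 1/(-83974) = -1/83974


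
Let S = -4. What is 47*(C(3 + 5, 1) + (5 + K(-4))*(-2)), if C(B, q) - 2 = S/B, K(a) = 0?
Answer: -799/2 ≈ -399.50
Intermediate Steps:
C(B, q) = 2 - 4/B
47*(C(3 + 5, 1) + (5 + K(-4))*(-2)) = 47*((2 - 4/(3 + 5)) + (5 + 0)*(-2)) = 47*((2 - 4/8) + 5*(-2)) = 47*((2 - 4*⅛) - 10) = 47*((2 - ½) - 10) = 47*(3/2 - 10) = 47*(-17/2) = -799/2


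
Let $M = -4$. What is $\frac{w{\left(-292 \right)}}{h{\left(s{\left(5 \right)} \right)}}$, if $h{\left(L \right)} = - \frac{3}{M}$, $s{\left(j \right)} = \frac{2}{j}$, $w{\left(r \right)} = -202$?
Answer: $- \frac{808}{3} \approx -269.33$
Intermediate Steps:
$h{\left(L \right)} = \frac{3}{4}$ ($h{\left(L \right)} = - \frac{3}{-4} = \left(-3\right) \left(- \frac{1}{4}\right) = \frac{3}{4}$)
$\frac{w{\left(-292 \right)}}{h{\left(s{\left(5 \right)} \right)}} = - \frac{202}{\frac{3}{4}} = \left(-202\right) \frac{4}{3} = - \frac{808}{3}$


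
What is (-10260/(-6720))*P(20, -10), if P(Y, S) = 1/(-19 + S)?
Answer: -171/3248 ≈ -0.052648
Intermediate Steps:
(-10260/(-6720))*P(20, -10) = (-10260/(-6720))/(-19 - 10) = -10260*(-1/6720)/(-29) = (171/112)*(-1/29) = -171/3248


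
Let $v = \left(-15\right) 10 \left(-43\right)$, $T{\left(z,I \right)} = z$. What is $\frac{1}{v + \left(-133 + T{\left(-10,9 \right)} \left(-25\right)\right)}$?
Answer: $\frac{1}{6567} \approx 0.00015228$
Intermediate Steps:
$v = 6450$ ($v = \left(-150\right) \left(-43\right) = 6450$)
$\frac{1}{v + \left(-133 + T{\left(-10,9 \right)} \left(-25\right)\right)} = \frac{1}{6450 - -117} = \frac{1}{6450 + \left(-133 + 250\right)} = \frac{1}{6450 + 117} = \frac{1}{6567}$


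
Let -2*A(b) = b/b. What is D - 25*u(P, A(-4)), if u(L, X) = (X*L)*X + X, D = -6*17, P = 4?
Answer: -229/2 ≈ -114.50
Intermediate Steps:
D = -102
A(b) = -½ (A(b) = -b/(2*b) = -½*1 = -½)
u(L, X) = X + L*X² (u(L, X) = (L*X)*X + X = L*X² + X = X + L*X²)
D - 25*u(P, A(-4)) = -102 - (-25)*(1 + 4*(-½))/2 = -102 - (-25)*(1 - 2)/2 = -102 - (-25)*(-1)/2 = -102 - 25*½ = -102 - 25/2 = -229/2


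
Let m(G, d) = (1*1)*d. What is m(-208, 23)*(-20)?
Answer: -460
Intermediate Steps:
m(G, d) = d (m(G, d) = 1*d = d)
m(-208, 23)*(-20) = 23*(-20) = -460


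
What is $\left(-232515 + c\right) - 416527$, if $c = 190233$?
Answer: $-458809$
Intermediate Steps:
$\left(-232515 + c\right) - 416527 = \left(-232515 + 190233\right) - 416527 = -42282 - 416527 = -458809$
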